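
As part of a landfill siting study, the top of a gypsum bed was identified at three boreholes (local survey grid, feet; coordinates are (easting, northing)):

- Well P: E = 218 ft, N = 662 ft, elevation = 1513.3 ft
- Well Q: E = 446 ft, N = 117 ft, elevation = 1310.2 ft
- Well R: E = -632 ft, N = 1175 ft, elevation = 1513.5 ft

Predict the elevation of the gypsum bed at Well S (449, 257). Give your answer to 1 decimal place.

1380.9 ft

Let the plane be z = a·E + b·N + c.
Well Q−Well P: 228a − 545b = −203.1;  Well R−Well P: −850a + 513b = 0.2.
Solving gives a = 0.300565, b = 0.498401.
Then c = 1513.3 − a·218 − b·662 = 1117.84.
At (449, 257): z = 135.0 + 128.1 + 1117.84 = 1380.9 ft.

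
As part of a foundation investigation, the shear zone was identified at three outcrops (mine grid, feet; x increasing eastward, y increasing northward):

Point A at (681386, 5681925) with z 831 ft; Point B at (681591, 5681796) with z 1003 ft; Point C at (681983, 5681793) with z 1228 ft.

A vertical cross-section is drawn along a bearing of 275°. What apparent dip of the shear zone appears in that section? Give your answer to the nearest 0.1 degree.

Two edge vectors: Point A→Point B = (205, -129, 172), Point A→Point C = (597, -132, 397).
Normal n = (Point A→Point B) × (Point A→Point C) = (-28509, 21299, 49953).
So ∂z/∂x = −n_x/n_z = 0.57072 and ∂z/∂y = −n_y/n_z = −0.42638.
Unit vector along 275° is (sin 275°, cos 275°) = (-0.9962, 0.0872).
Slope in that direction = a·(-0.9962) + b·(0.0872) = −0.60571.
Apparent dip = arctan|0.60571| = 31.2° (true dip is 35.5°, so apparent ≤ true as expected).

31.2°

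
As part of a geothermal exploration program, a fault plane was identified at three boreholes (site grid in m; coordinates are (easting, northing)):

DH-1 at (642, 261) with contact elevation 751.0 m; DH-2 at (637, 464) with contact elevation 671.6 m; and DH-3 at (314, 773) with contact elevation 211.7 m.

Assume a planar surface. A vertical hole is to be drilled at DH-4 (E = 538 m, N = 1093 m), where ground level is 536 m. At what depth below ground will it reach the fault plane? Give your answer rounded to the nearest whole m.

200 m

Two edge vectors: DH-1→DH-2 = (-5, 203, -79.4), DH-1→DH-3 = (-328, 512, -539.3).
Normal n = (DH-1→DH-2) × (DH-1→DH-3) = (-68825.1, 23346.7, 64024).
So ∂z/∂E = −n_x/n_z = 1.07499 and ∂z/∂N = −n_y/n_z = −0.36466.
Intercept c from DH-1: 751 − 690.14 + 95.18 = 156.03.
At (538, 1093): z_contact = 578.3 − 398.6 + 156.03 = 335.8 m.
Depth below ground = 536 − 335.8 = 200 m.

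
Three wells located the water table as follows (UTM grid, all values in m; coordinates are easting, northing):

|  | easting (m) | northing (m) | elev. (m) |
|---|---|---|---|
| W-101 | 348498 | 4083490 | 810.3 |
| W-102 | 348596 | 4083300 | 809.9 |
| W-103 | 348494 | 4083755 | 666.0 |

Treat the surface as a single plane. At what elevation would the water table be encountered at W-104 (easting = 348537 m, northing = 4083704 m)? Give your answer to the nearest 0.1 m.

647.7 m

Let the plane be z = a·easting + b·northing + c.
W-102−W-101: 98a − 190b = −0.4;  W-103−W-101: −4a + 265b = −144.3.
Solving gives a = −1.091749306, b = −0.561007537.
Then c = 810.3 − a·348498 − b·4083490 = 2672151.42.
At (348537, 4083704): z = −380515.0 − 2290988.7 + 2672151.42 = 647.7 m.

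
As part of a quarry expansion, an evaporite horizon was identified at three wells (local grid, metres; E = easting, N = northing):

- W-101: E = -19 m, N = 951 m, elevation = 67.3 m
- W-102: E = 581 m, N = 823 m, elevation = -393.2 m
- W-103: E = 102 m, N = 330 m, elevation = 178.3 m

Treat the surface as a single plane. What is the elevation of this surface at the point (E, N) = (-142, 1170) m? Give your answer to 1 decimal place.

95.7 m

Let the plane be z = a·E + b·N + c.
W-102−W-101: 600a − 128b = −460.5;  W-103−W-101: 121a − 621b = 111.
Solving gives a = −0.840572, b = −0.342527.
Then c = 67.3 − a·-19 − b·951 = 377.07.
At (-142, 1170): z = 119.4 − 400.8 + 377.07 = 95.7 m.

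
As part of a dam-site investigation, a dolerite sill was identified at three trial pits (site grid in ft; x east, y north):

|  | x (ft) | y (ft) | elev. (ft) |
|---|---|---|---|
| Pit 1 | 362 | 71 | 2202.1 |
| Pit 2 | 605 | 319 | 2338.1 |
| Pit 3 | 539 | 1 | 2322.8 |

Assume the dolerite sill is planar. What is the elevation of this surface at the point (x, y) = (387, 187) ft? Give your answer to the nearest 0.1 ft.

2208.3 ft

Two edge vectors: Pit 1→Pit 2 = (243, 248, 136), Pit 1→Pit 3 = (177, -70, 120.7).
Normal n = (Pit 1→Pit 2) × (Pit 1→Pit 3) = (39453.6, -5258.1, -60906).
So ∂z/∂x = −n_x/n_z = 0.64778 and ∂z/∂y = −n_y/n_z = −0.08633.
Intercept c from Pit 1: 2202.1 − 234.50 + 6.13 = 1973.73.
At (387, 187): z = 250.7 − 16.1 + 1973.73 = 2208.3 ft.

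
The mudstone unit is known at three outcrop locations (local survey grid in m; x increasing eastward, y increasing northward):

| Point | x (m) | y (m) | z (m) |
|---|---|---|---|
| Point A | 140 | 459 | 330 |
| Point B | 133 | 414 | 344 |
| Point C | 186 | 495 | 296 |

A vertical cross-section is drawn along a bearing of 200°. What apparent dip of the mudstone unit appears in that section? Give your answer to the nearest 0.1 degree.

21.9°

Let the plane be z = a·x + b·y + c.
Point B−Point A: −7a − 45b = 14;  Point C−Point A: 46a + 36b = −34.
Solving gives a = −0.56436, b = −0.22332.
Unit vector along 200° is (sin 200°, cos 200°) = (-0.3420, -0.9397).
Slope in that direction = a·(-0.3420) + b·(-0.9397) = 0.40288.
Apparent dip = arctan|0.40288| = 21.9° (true dip is 31.3°, so apparent ≤ true as expected).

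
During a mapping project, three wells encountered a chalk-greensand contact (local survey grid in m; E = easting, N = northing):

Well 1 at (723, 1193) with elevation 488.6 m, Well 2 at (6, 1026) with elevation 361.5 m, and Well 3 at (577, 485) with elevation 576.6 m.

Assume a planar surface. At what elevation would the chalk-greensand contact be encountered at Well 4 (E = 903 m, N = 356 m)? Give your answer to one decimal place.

Two edge vectors: Well 1→Well 2 = (-717, -167, -127.1), Well 1→Well 3 = (-146, -708, 88).
Normal n = (Well 1→Well 2) × (Well 1→Well 3) = (-104682.8, 81652.6, 483254).
So ∂z/∂E = −n_x/n_z = 0.216621 and ∂z/∂N = −n_y/n_z = −0.168964.
Intercept c from Well 1: 488.6 − 156.62 + 201.57 = 533.56.
At (903, 356): z = 195.6 − 60.2 + 533.56 = 669.0 m.

669.0 m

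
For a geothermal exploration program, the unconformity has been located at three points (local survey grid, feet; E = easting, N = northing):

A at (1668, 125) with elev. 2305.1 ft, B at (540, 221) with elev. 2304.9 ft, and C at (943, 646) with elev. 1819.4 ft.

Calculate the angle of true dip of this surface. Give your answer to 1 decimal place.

Let the plane be z = a·E + b·N + c.
B−A: −1128a + 96b = −0.2;  C−A: −725a + 521b = −485.7.
Solving gives a = −0.08980, b = −1.05720.
Gradient magnitude |∇z| = √(a² + b²) = √(0.00806 + 1.11768) = 1.06101.
True dip = arctan(1.06101) = 46.7°, dipping toward N (azimuth ≈ 005°).

46.7°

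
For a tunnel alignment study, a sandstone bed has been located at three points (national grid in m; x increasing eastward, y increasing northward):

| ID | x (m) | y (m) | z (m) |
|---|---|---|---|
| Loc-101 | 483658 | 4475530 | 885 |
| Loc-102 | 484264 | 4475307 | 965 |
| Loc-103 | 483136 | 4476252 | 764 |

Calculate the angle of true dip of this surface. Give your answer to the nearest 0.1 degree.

Let the plane be z = a·x + b·y + c.
Loc-102−Loc-101: 606a − 223b = 80;  Loc-103−Loc-101: −522a + 722b = −121.
Solving gives a = 0.09584, b = −0.09830.
Gradient magnitude |∇z| = √(a² + b²) = √(0.00919 + 0.00966) = 0.13729.
True dip = arctan(0.13729) = 7.8°, dipping toward NW (azimuth ≈ 316°).

7.8°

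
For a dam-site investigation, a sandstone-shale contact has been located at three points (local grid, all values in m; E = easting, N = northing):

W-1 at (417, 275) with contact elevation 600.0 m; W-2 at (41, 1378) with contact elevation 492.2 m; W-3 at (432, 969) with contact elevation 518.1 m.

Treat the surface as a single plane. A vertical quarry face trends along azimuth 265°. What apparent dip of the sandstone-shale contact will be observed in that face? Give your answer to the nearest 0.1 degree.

3.8°

Let the plane be z = a·E + b·N + c.
W-2−W-1: −376a + 1103b = −107.8;  W-3−W-1: 15a + 694b = −81.9.
Solving gives a = −0.05594, b = −0.11680.
Unit vector along 265° is (sin 265°, cos 265°) = (-0.9962, -0.0872).
Slope in that direction = a·(-0.9962) + b·(-0.0872) = 0.06591.
Apparent dip = arctan|0.06591| = 3.8° (true dip is 7.4°, so apparent ≤ true as expected).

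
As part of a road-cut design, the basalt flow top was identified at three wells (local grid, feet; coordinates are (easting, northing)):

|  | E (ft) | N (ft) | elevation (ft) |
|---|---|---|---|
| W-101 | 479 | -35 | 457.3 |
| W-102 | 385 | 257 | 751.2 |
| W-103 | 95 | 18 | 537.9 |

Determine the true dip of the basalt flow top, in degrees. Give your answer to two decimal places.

Let the plane be z = a·E + b·N + c.
W-102−W-101: −94a + 292b = 293.9;  W-103−W-101: −384a + 53b = 80.6.
Solving gives a = −0.07428, b = 0.98260.
Gradient magnitude |∇z| = √(a² + b²) = √(0.00552 + 0.96549) = 0.98540.
True dip = arctan(0.98540) = 44.58°, dipping toward S (azimuth ≈ 176°).

44.58°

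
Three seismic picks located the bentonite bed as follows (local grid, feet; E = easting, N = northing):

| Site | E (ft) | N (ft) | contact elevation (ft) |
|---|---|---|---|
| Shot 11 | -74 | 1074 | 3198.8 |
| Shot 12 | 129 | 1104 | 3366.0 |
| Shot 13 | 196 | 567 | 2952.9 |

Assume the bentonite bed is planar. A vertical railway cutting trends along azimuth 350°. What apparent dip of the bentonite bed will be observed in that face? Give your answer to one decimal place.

Let the plane be z = a·E + b·N + c.
Shot 12−Shot 11: 203a + 30b = 167.2;  Shot 13−Shot 11: 270a − 507b = −245.9.
Solving gives a = 0.69711, b = 0.85625.
Unit vector along 350° is (sin 350°, cos 350°) = (-0.1736, 0.9848).
Slope in that direction = a·(-0.1736) + b·(0.9848) = 0.72219.
Apparent dip = arctan|0.72219| = 35.8° (true dip is 47.8°, so apparent ≤ true as expected).

35.8°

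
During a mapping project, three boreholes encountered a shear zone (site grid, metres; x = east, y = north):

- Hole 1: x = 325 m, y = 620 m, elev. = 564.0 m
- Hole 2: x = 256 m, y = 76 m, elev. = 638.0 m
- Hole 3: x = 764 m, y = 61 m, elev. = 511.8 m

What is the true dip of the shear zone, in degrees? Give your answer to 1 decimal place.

15.2°

Let the plane be z = a·x + b·y + c.
Hole 2−Hole 1: −69a − 544b = 74;  Hole 3−Hole 1: 439a − 559b = −52.2.
Solving gives a = −0.25150, b = −0.10413.
Gradient magnitude |∇z| = √(a² + b²) = √(0.06325 + 0.01084) = 0.27220.
True dip = arctan(0.27220) = 15.2°, dipping toward ENE (azimuth ≈ 068°).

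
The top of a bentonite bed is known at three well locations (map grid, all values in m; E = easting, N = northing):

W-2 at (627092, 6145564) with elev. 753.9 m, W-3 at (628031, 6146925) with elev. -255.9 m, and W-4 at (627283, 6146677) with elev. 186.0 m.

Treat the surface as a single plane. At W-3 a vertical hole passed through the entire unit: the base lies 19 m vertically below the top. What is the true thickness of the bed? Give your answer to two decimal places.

16.13 m

Let the plane be z = a·E + b·N + c.
W-3−W-2: 939a + 1361b = −1009.8;  W-4−W-2: 191a + 1113b = −567.9.
Solving gives a = −0.44704, b = −0.43353.
|∇z| = √(a²+b²) = 0.62273, so dip δ = arctan(0.62273) = 31.91°.
True thickness = vertical thickness × cos δ = 19 × cos 31.91° = 16.13 m.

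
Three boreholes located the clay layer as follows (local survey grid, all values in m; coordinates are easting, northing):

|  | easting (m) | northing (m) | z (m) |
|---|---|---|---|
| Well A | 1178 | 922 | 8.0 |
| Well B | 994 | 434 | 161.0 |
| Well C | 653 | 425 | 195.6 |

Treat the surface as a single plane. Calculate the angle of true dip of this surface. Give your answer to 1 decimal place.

16.4°

Let the plane be z = a·easting + b·northing + c.
Well B−Well A: −184a − 488b = 153;  Well C−Well A: −525a − 497b = 187.6.
Solving gives a = −0.09413, b = −0.27803.
Gradient magnitude |∇z| = √(a² + b²) = √(0.00886 + 0.07730) = 0.29354.
True dip = arctan(0.29354) = 16.4°, dipping toward NNE (azimuth ≈ 019°).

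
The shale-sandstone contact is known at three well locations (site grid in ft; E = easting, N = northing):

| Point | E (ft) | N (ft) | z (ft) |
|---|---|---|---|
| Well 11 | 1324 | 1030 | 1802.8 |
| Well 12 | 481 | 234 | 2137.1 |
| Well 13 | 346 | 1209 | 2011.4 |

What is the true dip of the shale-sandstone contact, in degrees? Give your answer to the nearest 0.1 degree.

Let the plane be z = a·E + b·N + c.
Well 12−Well 11: −843a − 796b = 334.3;  Well 13−Well 11: −978a + 179b = 208.6.
Solving gives a = −0.24305, b = −0.16258.
Gradient magnitude |∇z| = √(a² + b²) = √(0.05907 + 0.02643) = 0.29241.
True dip = arctan(0.29241) = 16.3°, dipping toward NE (azimuth ≈ 056°).

16.3°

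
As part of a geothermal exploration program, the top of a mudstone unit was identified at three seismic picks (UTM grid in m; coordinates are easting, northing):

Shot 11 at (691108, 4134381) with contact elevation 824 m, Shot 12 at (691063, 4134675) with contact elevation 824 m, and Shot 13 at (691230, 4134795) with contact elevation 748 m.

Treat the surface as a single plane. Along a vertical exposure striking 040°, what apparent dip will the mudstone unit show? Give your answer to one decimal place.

Let the plane be z = a·easting + b·northing + c.
Shot 12−Shot 11: −45a + 294b = 0;  Shot 13−Shot 11: 122a + 414b = −76.
Solving gives a = −0.41000, b = −0.06275.
Unit vector along 040° is (sin 40°, cos 40°) = (0.6428, 0.7660).
Slope in that direction = a·(0.6428) + b·(0.7660) = −0.31161.
Apparent dip = arctan|0.31161| = 17.3° (true dip is 22.5°, so apparent ≤ true as expected).

17.3°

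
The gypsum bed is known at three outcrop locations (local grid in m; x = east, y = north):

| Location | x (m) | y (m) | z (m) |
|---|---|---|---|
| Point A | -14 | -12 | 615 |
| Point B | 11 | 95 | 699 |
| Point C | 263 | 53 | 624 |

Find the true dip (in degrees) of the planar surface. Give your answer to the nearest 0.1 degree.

Let the plane be z = a·x + b·y + c.
Point B−Point A: 25a + 107b = 84;  Point C−Point A: 277a + 65b = 9.
Solving gives a = −0.16053, b = 0.82255.
Gradient magnitude |∇z| = √(a² + b²) = √(0.02577 + 0.67659) = 0.83807.
True dip = arctan(0.83807) = 40.0°, dipping toward S (azimuth ≈ 169°).

40.0°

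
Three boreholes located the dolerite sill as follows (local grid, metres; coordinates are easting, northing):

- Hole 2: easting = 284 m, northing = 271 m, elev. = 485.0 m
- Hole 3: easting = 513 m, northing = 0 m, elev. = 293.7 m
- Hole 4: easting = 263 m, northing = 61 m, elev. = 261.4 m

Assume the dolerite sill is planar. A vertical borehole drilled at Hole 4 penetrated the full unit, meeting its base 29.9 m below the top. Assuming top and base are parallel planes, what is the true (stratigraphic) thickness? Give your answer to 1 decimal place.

20.2 m

Let the plane be z = a·easting + b·northing + c.
Hole 3−Hole 2: 229a − 271b = −191.3;  Hole 4−Hole 2: −21a − 210b = −223.6.
Solving gives a = 0.37974, b = 1.02679.
|∇z| = √(a²+b²) = 1.09476, so dip δ = arctan(1.09476) = 47.59°.
True thickness = vertical thickness × cos δ = 29.9 × cos 47.59° = 20.2 m.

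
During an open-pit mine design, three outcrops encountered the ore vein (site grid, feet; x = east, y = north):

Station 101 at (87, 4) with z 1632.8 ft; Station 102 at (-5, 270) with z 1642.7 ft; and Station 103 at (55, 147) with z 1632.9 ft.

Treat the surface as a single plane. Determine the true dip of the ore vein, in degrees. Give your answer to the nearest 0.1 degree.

17.0°

Two edge vectors: Station 101→Station 102 = (-92, 266, 9.9), Station 101→Station 103 = (-32, 143, 0.1).
Normal n = (Station 101→Station 102) × (Station 101→Station 103) = (-1389.1, -307.6, -4644).
So ∂z/∂x = −n_x/n_z = −0.29912 and ∂z/∂y = −n_y/n_z = −0.06624.
Gradient magnitude |∇z| = √(a² + b²) = √(0.08947 + 0.00439) = 0.30636.
True dip = arctan(0.30636) = 17.0°, dipping toward ENE (azimuth ≈ 078°).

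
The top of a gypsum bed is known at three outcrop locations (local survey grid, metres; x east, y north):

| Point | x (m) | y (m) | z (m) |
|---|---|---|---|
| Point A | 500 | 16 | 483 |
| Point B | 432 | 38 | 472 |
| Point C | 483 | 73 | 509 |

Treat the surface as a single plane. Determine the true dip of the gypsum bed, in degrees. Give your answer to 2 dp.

33.22°

Two edge vectors: Point A→Point B = (-68, 22, -11), Point A→Point C = (-17, 57, 26).
Normal n = (Point A→Point B) × (Point A→Point C) = (1199, 1955, -3502).
So ∂z/∂x = −n_x/n_z = 0.34238 and ∂z/∂y = −n_y/n_z = 0.55825.
Gradient magnitude |∇z| = √(a² + b²) = √(0.11722 + 0.31165) = 0.65488.
True dip = arctan(0.65488) = 33.22°, dipping toward SSW (azimuth ≈ 212°).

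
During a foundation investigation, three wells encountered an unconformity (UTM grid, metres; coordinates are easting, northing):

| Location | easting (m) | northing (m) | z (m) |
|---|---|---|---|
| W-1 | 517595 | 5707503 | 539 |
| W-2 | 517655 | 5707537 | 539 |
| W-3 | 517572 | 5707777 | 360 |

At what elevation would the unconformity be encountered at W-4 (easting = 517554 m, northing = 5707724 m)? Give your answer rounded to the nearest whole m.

Let the plane be z = a·easting + b·northing + c.
W-2−W-1: 60a + 34b = 0;  W-3−W-1: −23a + 274b = −179.
Solving gives a = 0.35338520, b = −0.62362095.
Then c = 539 − a·517595 − b·5707503 = 3376947.03.
At (517554, 5707724): z = 182895.9 − 3559456.3 + 3376947.03 = 386.7 m.

387 m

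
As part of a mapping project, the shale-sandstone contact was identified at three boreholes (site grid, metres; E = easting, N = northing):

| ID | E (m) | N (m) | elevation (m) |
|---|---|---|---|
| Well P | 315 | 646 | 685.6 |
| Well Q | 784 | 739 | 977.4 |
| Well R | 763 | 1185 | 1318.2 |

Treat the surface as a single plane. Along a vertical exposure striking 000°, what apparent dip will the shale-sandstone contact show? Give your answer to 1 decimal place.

38.2°

Let the plane be z = a·E + b·N + c.
Well Q−Well P: 469a + 93b = 291.8;  Well R−Well P: 448a + 539b = 632.6.
Solving gives a = 0.46630, b = 0.78608.
Unit vector along 000° is (sin 0°, cos 0°) = (0.0000, 1.0000).
Slope in that direction = a·(0.0000) + b·(1.0000) = 0.78608.
Apparent dip = arctan|0.78608| = 38.2° (true dip is 42.4°, so apparent ≤ true as expected).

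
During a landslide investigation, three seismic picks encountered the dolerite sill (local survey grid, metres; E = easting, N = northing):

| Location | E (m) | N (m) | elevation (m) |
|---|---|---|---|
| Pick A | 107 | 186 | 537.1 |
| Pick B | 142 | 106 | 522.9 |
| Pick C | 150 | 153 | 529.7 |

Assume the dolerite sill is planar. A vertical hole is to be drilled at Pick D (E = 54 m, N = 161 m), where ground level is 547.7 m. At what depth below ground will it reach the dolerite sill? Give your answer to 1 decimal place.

Let the plane be z = a·E + b·N + c.
Pick B−Pick A: 35a − 80b = −14.2;  Pick C−Pick A: 43a − 33b = −7.4.
Solving gives a = −0.05400, b = 0.15387.
Then c = 537.1 − a·107 − b·186 = 514.26.
At (54, 161): z_contact = −2.92 + 24.77 + 514.26 = 536.12 m.
Depth below ground = 547.7 − 536.12 = 11.6 m.

11.6 m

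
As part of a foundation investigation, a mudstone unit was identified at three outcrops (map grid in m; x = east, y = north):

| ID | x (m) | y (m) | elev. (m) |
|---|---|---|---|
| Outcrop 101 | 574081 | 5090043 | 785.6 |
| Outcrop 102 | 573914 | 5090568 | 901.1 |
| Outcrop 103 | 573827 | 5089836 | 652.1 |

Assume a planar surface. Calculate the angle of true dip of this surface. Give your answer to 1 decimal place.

22.4°

Let the plane be z = a·x + b·y + c.
Outcrop 102−Outcrop 101: −167a + 525b = 115.5;  Outcrop 103−Outcrop 101: −254a − 207b = −133.5.
Solving gives a = 0.27501, b = 0.30748.
Gradient magnitude |∇z| = √(a² + b²) = √(0.07563 + 0.09454) = 0.41252.
True dip = arctan(0.41252) = 22.4°, dipping toward SW (azimuth ≈ 222°).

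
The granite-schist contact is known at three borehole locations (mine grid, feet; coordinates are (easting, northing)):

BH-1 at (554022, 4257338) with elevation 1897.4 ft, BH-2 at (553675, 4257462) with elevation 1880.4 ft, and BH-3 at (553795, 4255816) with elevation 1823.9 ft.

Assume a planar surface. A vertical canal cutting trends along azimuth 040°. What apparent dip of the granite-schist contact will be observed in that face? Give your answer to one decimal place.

Two edge vectors: BH-1→BH-2 = (-347, 124, -17), BH-1→BH-3 = (-227, -1522, -73.5).
Normal n = (BH-1→BH-2) × (BH-1→BH-3) = (-34988, -21645.5, 556282).
So ∂z/∂E = −n_x/n_z = 0.06290 and ∂z/∂N = −n_y/n_z = 0.03891.
Unit vector along 040° is (sin 40°, cos 40°) = (0.6428, 0.7660).
Slope in that direction = a·(0.6428) + b·(0.7660) = 0.07024.
Apparent dip = arctan|0.07024| = 4.0° (true dip is 4.2°, so apparent ≤ true as expected).

4.0°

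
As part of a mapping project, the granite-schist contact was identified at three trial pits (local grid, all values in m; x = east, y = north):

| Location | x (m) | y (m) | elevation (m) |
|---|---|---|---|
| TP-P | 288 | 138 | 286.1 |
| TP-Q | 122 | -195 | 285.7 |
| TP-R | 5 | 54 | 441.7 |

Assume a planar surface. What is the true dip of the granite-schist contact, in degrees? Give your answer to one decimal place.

35.8°

Let the plane be z = a·x + b·y + c.
TP-Q−TP-P: −166a − 333b = −0.4;  TP-R−TP-P: −283a − 84b = 155.6.
Solving gives a = −0.64572, b = 0.32309.
Gradient magnitude |∇z| = √(a² + b²) = √(0.41696 + 0.10439) = 0.72204.
True dip = arctan(0.72204) = 35.8°, dipping toward ESE (azimuth ≈ 117°).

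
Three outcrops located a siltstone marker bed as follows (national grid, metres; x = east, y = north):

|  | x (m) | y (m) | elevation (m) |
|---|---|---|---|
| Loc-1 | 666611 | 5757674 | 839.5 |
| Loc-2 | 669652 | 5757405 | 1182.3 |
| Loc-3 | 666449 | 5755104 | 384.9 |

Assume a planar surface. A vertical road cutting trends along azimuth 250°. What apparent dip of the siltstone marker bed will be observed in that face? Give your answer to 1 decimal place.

Let the plane be z = a·x + b·y + c.
Loc-2−Loc-1: 3041a − 269b = 342.8;  Loc-3−Loc-1: −162a − 2570b = −454.6.
Solving gives a = 0.12766, b = 0.16884.
Unit vector along 250° is (sin 250°, cos 250°) = (-0.9397, -0.3420).
Slope in that direction = a·(-0.9397) + b·(-0.3420) = −0.17771.
Apparent dip = arctan|0.17771| = 10.1° (true dip is 12.0°, so apparent ≤ true as expected).

10.1°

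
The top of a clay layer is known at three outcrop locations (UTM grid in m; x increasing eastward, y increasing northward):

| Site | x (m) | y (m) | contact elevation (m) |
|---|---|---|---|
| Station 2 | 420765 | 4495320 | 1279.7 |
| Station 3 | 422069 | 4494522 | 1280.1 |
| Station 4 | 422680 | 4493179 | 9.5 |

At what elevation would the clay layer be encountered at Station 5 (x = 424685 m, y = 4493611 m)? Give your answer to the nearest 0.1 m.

Two edge vectors: Station 2→Station 3 = (1304, -798, 0.4), Station 2→Station 4 = (1915, -2141, -1270.2).
Normal n = (Station 2→Station 3) × (Station 2→Station 4) = (1014476, 1657106.8, -1263694).
So ∂z/∂x = −n_x/n_z = 0.802786118 and ∂z/∂y = −n_y/n_z = 1.311319671.
Intercept c from Station 2: 1279.7 − 337784.30 − 5894801.54 = −6231306.14.
At (424685, 4493611): z = 340931.2 + 5892560.5 − 6231306.14 = 2185.6 m.

2185.6 m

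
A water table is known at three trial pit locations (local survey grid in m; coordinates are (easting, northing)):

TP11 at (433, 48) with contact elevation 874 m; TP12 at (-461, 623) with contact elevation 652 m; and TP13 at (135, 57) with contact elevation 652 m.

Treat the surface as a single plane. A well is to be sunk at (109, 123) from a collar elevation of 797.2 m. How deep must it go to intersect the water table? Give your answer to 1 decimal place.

Two edge vectors: TP11→TP12 = (-894, 575, -222), TP11→TP13 = (-298, 9, -222).
Normal n = (TP11→TP12) × (TP11→TP13) = (-125652, -132312, 163304).
So ∂z/∂E = −n_x/n_z = 0.76944 and ∂z/∂N = −n_y/n_z = 0.81022.
Intercept c from TP11: 874 − 333.17 − 38.89 = 501.94.
At (109, 123): z_contact = 83.87 + 99.66 + 501.94 = 685.47 m.
Depth below ground = 797.2 − 685.47 = 111.7 m.

111.7 m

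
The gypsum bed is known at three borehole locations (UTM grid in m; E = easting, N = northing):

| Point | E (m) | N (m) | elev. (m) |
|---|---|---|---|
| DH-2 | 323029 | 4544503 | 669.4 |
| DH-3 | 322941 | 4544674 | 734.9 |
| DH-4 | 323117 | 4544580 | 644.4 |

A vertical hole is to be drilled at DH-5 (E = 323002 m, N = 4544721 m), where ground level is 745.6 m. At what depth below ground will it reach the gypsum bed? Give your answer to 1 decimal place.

29.1 m

Let the plane be z = a·E + b·N + c.
DH-3−DH-2: −88a + 171b = 65.5;  DH-4−DH-2: 88a + 77b = −25.
Solving gives a = −0.426984054, b = 0.163306452.
Then c = 669.4 − a·323029 − b·4544503 = −603549.03.
At (323002, 4544721): z_contact = −137916.70 + 742182.26 − 603549.03 = 716.53 m.
Depth below ground = 745.6 − 716.53 = 29.1 m.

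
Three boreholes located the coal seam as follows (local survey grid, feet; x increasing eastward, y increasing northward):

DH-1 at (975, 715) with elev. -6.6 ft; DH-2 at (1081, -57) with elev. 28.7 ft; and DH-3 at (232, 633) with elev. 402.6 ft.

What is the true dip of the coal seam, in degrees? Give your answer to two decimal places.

28.84°

Two edge vectors: DH-1→DH-2 = (106, -772, 35.3), DH-1→DH-3 = (-743, -82, 409.2).
Normal n = (DH-1→DH-2) × (DH-1→DH-3) = (-313007.8, -69603.1, -582288).
So ∂z/∂x = −n_x/n_z = −0.53755 and ∂z/∂y = −n_y/n_z = −0.11953.
Gradient magnitude |∇z| = √(a² + b²) = √(0.28896 + 0.01429) = 0.55068.
True dip = arctan(0.55068) = 28.84°, dipping toward ENE (azimuth ≈ 077°).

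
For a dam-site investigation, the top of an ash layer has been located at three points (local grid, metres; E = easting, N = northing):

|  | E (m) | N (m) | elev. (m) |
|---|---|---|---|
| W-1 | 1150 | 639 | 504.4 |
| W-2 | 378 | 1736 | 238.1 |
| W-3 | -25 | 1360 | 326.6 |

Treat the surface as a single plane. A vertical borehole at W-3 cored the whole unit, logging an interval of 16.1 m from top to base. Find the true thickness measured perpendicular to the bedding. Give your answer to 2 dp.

15.66 m

Two edge vectors: W-1→W-2 = (-772, 1097, -266.3), W-1→W-3 = (-1175, 721, -177.8).
Normal n = (W-1→W-2) × (W-1→W-3) = (-3044.3, 175640.9, 732363).
So ∂z/∂E = −n_x/n_z = 0.00416 and ∂z/∂N = −n_y/n_z = −0.23983.
|∇z| = √(a²+b²) = 0.23986, so dip δ = arctan(0.23986) = 13.49°.
True thickness = vertical thickness × cos δ = 16.1 × cos 13.49° = 15.66 m.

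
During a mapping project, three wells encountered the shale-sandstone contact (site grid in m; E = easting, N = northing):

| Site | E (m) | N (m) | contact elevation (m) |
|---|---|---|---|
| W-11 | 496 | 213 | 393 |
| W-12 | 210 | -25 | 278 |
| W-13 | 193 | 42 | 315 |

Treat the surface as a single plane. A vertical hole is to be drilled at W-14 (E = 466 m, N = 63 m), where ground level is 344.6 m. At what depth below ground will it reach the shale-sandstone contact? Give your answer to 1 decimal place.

31.2 m

Let the plane be z = a·E + b·N + c.
W-12−W-11: −286a − 238b = −115;  W-13−W-11: −303a − 171b = −78.
Solving gives a = −0.04744, b = 0.54020.
Then c = 393 − a·496 − b·213 = 301.47.
At (466, 63): z_contact = −22.11 + 34.03 + 301.47 = 313.39 m.
Depth below ground = 344.6 − 313.39 = 31.2 m.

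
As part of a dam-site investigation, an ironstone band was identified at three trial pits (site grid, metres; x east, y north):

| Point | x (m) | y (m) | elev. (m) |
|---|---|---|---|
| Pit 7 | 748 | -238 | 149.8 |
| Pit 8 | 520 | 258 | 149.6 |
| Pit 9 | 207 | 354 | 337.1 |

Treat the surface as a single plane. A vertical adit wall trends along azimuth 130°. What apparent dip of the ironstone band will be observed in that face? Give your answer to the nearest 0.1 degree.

18.2°

Let the plane be z = a·x + b·y + c.
Pit 8−Pit 7: −228a + 496b = −0.2;  Pit 9−Pit 7: −541a + 592b = 187.3.
Solving gives a = −0.69750, b = −0.32103.
Unit vector along 130° is (sin 130°, cos 130°) = (0.7660, -0.6428).
Slope in that direction = a·(0.7660) + b·(-0.6428) = −0.32797.
Apparent dip = arctan|0.32797| = 18.2° (true dip is 37.5°, so apparent ≤ true as expected).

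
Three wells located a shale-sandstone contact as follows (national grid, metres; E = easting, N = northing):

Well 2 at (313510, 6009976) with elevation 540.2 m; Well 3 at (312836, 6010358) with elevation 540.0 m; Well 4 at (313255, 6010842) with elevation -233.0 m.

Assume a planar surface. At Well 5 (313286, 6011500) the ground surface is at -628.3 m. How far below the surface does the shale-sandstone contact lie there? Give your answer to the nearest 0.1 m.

Two edge vectors: Well 2→Well 3 = (-674, 382, -0.2), Well 2→Well 4 = (-255, 866, -773.2).
Normal n = (Well 2→Well 3) × (Well 2→Well 4) = (-295189.2, -521085.8, -486274).
So ∂z/∂E = −n_x/n_z = −0.607042943 and ∂z/∂N = −n_y/n_z = −1.071588857.
Intercept c from Well 2: 540.2 + 190314.03 + 6440223.31 = 6631077.55.
At (313286, 6011500): z_contact = −190178.06 − 6441856.42 + 6631077.55 = -956.92 m.
Depth below ground = -628.3 − (-956.92) = 328.6 m.

328.6 m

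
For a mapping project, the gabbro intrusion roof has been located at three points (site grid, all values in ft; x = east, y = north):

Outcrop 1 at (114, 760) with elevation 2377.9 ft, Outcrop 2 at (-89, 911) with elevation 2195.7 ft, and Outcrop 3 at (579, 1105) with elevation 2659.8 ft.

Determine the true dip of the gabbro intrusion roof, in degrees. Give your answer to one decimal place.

37.8°

Two edge vectors: Outcrop 1→Outcrop 2 = (-203, 151, -182.2), Outcrop 1→Outcrop 3 = (465, 345, 281.9).
Normal n = (Outcrop 1→Outcrop 2) × (Outcrop 1→Outcrop 3) = (105425.9, -27497.3, -140250).
So ∂z/∂x = −n_x/n_z = 0.75170 and ∂z/∂y = −n_y/n_z = −0.19606.
Gradient magnitude |∇z| = √(a² + b²) = √(0.56505 + 0.03844) = 0.77685.
True dip = arctan(0.77685) = 37.8°, dipping toward WNW (azimuth ≈ 285°).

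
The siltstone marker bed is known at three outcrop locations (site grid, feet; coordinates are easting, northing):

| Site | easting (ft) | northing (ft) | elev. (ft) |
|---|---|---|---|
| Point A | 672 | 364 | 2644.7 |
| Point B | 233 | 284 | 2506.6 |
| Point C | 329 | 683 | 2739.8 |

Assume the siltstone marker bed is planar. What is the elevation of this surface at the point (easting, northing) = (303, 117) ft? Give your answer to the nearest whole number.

2433 ft

Let the plane be z = a·easting + b·northing + c.
Point B−Point A: −439a − 80b = −138.1;  Point C−Point A: −343a + 319b = 95.1.
Solving gives a = 0.21761, b = 0.53210.
Then c = 2644.7 − a·672 − b·364 = 2304.78.
At (303, 117): z = 65.9 + 62.3 + 2304.78 = 2433.0 ft.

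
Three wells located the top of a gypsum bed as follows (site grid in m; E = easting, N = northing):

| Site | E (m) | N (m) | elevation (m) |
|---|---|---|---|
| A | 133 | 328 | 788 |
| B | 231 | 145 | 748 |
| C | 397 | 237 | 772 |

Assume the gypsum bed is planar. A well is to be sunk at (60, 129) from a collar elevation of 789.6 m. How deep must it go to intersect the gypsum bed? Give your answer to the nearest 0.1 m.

Let the plane be z = a·E + b·N + c.
B−A: 98a − 183b = −40;  C−A: 264a − 91b = −16.
Solving gives a = 0.01807, b = 0.22826.
Then c = 788 − a·133 − b·328 = 710.73.
At (60, 129): z_contact = 1.08 + 29.45 + 710.73 = 741.26 m.
Depth below ground = 789.6 − 741.26 = 48.3 m.

48.3 m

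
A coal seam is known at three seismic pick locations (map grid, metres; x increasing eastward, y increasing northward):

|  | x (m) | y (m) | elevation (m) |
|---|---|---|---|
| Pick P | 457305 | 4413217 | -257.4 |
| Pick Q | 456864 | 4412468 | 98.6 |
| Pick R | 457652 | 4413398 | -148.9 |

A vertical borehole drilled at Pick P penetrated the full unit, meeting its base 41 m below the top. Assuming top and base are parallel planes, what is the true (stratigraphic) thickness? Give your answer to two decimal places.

Let the plane be z = a·x + b·y + c.
Pick Q−Pick P: −441a − 749b = 356;  Pick R−Pick P: 347a + 181b = 108.5.
Solving gives a = 0.80909, b = −0.95168.
|∇z| = √(a²+b²) = 1.24913, so dip δ = arctan(1.24913) = 51.32°.
True thickness = vertical thickness × cos δ = 41 × cos 51.32° = 25.62 m.

25.62 m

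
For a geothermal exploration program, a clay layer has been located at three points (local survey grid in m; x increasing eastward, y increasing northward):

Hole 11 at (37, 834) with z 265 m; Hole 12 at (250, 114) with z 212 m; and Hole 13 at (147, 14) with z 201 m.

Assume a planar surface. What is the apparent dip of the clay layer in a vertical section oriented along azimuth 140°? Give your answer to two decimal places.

2.57°

Two edge vectors: Hole 11→Hole 12 = (213, -720, -53), Hole 11→Hole 13 = (110, -820, -64).
Normal n = (Hole 11→Hole 12) × (Hole 11→Hole 13) = (2620, 7802, -95460).
So ∂z/∂x = −n_x/n_z = 0.02745 and ∂z/∂y = −n_y/n_z = 0.08173.
Unit vector along 140° is (sin 140°, cos 140°) = (0.6428, -0.7660).
Slope in that direction = a·(0.6428) + b·(-0.7660) = −0.04497.
Apparent dip = arctan|0.04497| = 2.57° (true dip is 4.9°, so apparent ≤ true as expected).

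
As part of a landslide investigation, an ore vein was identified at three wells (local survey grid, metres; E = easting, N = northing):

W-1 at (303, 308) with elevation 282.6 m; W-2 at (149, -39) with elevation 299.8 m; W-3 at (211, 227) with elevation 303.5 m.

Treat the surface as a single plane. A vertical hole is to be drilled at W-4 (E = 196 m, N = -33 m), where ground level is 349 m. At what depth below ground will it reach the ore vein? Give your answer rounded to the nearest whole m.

Two edge vectors: W-1→W-2 = (-154, -347, 17.2), W-1→W-3 = (-92, -81, 20.9).
Normal n = (W-1→W-2) × (W-1→W-3) = (-5859.1, 1636.2, -19450).
So ∂z/∂E = −n_x/n_z = −0.30124 and ∂z/∂N = −n_y/n_z = 0.08412.
Intercept c from W-1: 282.6 + 91.28 − 25.91 = 347.97.
At (196, -33): z_contact = −59.0 − 2.8 + 347.97 = 286.1 m.
Depth below ground = 349 − 286.1 = 63 m.

63 m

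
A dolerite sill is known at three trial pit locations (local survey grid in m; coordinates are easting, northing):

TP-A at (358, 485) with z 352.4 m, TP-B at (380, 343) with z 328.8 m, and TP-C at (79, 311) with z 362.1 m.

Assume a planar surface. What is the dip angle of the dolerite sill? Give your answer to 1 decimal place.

Two edge vectors: TP-A→TP-B = (22, -142, -23.6), TP-A→TP-C = (-279, -174, 9.7).
Normal n = (TP-A→TP-B) × (TP-A→TP-C) = (-5483.8, 6371, -43446).
So ∂z/∂easting = −n_x/n_z = −0.12622 and ∂z/∂northing = −n_y/n_z = 0.14664.
Gradient magnitude |∇z| = √(a² + b²) = √(0.01593 + 0.02150) = 0.19348.
True dip = arctan(0.19348) = 11.0°, dipping toward SE (azimuth ≈ 139°).

11.0°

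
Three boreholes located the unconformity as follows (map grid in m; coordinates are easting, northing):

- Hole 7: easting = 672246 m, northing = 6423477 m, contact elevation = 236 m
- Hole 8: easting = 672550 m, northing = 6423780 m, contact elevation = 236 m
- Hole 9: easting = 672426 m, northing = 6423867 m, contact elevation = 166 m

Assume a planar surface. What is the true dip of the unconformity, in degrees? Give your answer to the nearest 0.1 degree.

Let the plane be z = a·easting + b·northing + c.
Hole 8−Hole 7: 304a + 303b = 0;  Hole 9−Hole 7: 180a + 390b = −70.
Solving gives a = 0.33130, b = −0.33240.
Gradient magnitude |∇z| = √(a² + b²) = √(0.10976 + 0.11049) = 0.46931.
True dip = arctan(0.46931) = 25.1°, dipping toward NW (azimuth ≈ 315°).

25.1°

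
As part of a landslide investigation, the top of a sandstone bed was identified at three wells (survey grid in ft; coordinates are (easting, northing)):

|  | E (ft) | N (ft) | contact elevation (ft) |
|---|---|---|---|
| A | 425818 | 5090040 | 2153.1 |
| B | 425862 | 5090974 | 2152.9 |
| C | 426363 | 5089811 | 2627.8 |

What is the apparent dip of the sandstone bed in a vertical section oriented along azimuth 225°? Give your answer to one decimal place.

29.9°

Let the plane be z = a·E + b·N + c.
B−A: 44a + 934b = −0.2;  C−A: 545a − 229b = 474.7.
Solving gives a = 0.85401, b = −0.04045.
Unit vector along 225° is (sin 225°, cos 225°) = (-0.7071, -0.7071).
Slope in that direction = a·(-0.7071) + b·(-0.7071) = −0.57528.
Apparent dip = arctan|0.57528| = 29.9° (true dip is 40.5°, so apparent ≤ true as expected).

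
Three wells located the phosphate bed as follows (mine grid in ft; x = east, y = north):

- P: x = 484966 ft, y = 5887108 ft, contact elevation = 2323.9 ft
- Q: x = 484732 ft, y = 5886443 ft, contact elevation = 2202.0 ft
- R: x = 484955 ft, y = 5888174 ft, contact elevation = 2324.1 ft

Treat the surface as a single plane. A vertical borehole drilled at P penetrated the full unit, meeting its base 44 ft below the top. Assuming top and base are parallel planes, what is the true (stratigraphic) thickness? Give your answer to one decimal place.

39.3 ft

Two edge vectors: P→Q = (-234, -665, -121.9), P→R = (-11, 1066, 0.2).
Normal n = (P→Q) × (P→R) = (129812.4, 1387.7, -256759).
So ∂z/∂x = −n_x/n_z = 0.50558 and ∂z/∂y = −n_y/n_z = 0.00540.
|∇z| = √(a²+b²) = 0.50561, so dip δ = arctan(0.50561) = 26.82°.
True thickness = vertical thickness × cos δ = 44 × cos 26.82° = 39.3 ft.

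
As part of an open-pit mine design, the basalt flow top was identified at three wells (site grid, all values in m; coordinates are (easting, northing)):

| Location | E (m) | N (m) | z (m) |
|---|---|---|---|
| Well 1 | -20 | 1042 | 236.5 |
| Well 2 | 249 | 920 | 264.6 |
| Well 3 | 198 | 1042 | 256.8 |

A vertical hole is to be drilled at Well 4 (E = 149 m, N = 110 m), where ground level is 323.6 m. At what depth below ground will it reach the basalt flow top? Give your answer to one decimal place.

48.1 m

Let the plane be z = a·E + b·N + c.
Well 2−Well 1: 269a − 122b = 28.1;  Well 3−Well 1: 218a + 0b = 20.3.
Solving gives a = 0.093119, b = −0.025008.
Then c = 236.5 − a·-20 − b·1042 = 264.42.
At (149, 110): z_contact = 13.87 − 2.75 + 264.42 = 275.54 m.
Depth below ground = 323.6 − 275.54 = 48.1 m.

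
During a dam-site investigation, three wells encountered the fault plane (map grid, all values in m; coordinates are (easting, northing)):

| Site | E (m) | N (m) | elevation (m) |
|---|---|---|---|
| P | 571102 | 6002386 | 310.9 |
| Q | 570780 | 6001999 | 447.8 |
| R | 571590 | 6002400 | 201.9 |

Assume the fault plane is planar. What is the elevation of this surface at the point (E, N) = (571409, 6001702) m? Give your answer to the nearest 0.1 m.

Two edge vectors: P→Q = (-322, -387, 136.9), P→R = (488, 14, -109).
Normal n = (P→Q) × (P→R) = (40266.4, 31709.2, 184348).
So ∂z/∂E = −n_x/n_z = −0.218426020 and ∂z/∂N = −n_y/n_z = −0.172007291.
Intercept c from P: 310.9 + 124743.54 + 1032454.15 = 1157508.59.
At (571409, 6001702): z = −124810.6 − 1032336.5 + 1157508.59 = 361.5 m.

361.5 m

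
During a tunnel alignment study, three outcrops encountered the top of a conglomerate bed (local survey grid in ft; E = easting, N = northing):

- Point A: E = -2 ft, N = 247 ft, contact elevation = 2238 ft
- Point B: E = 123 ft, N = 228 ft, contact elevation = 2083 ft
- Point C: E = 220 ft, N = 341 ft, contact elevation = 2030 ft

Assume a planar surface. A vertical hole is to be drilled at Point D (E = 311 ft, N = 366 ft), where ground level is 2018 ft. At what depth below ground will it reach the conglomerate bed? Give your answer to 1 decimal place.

80.4 ft

Let the plane be z = a·E + b·N + c.
Point B−Point A: 125a − 19b = −155;  Point C−Point A: 222a + 94b = −208.
Solving gives a = −1.15994, b = 0.52668.
Then c = 2238 − a·-2 − b·247 = 2105.59.
At (311, 366): z_contact = −360.74 + 192.76 + 2105.59 = 1937.61 ft.
Depth below ground = 2018 − 1937.61 = 80.4 ft.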